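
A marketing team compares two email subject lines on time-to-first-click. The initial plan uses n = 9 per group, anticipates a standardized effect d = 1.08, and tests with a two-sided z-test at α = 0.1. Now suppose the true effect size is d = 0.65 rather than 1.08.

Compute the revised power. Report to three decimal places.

Power ≈ 0.396

With d = 0.65: δ = d·√(n/2) = 0.65 × √(9/2) = 1.3789. Critical value z_{0.05} = 1.645.
Revised power = Φ(δ − 1.645) + Φ(−δ − 1.645) = Φ(-0.266) + Φ(-3.024) = 0.3951 + 0.0012 = 0.3964.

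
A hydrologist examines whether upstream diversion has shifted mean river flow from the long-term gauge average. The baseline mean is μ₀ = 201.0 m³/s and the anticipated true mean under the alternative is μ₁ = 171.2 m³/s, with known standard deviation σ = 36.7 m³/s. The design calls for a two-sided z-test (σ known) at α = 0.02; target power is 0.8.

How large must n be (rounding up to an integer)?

n = 16

Standardized effect: d = |μ₁ − μ₀| / σ = |171.2 − 201.0| / 36.7 = 0.8120
Set Φ(δ − 2.326) = 0.8; then δ − 2.326 = Φ⁻¹(0.8) = 0.842, giving δ = 3.168.
(Ignoring the negligible lower-tail rejection probability gives the usual closed-form inversion.)
δ = d·√n ⇒ n = (δ/d)² = (3.168 / 0.8120)² = 15.22.
Rounding up, n = 16.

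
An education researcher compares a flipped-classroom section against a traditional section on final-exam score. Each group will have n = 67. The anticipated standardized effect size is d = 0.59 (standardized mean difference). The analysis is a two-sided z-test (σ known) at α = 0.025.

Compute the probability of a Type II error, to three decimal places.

β ≈ 0.120

Noncentrality parameter: δ = d·√(n/2) = 0.59 × √(67/2) = 3.4149
Two-sided α = 0.025 → critical value z_{0.0125} = 2.241.
Power = Φ(δ − 2.241) + Φ(−δ − 2.241) = Φ(1.173) + Φ(-5.656) = 0.8797 + 0.0000 = 0.8797.
Type II error: β = 1 − power = 1 − 0.8797 = 0.1203.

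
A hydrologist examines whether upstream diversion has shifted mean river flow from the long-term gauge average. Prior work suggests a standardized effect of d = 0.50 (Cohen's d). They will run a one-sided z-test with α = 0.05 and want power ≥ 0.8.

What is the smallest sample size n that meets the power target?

Set Φ(δ − 1.645) = 0.8; then δ − 1.645 = Φ⁻¹(0.8) = 0.842, giving δ = 2.486.
δ = d·√n ⇒ n = (δ/d)² = (2.486 / 0.50)² = 24.73.
Round up to the next whole unit.

n = 25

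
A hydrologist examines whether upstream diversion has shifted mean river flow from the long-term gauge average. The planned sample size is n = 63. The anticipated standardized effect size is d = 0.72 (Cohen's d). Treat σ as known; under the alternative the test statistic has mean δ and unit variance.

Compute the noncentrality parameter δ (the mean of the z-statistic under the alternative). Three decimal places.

The noncentrality parameter scales effect size by the design's sample-size factor: δ = d·√n = 0.72 × √63 = 5.7148

δ ≈ 5.715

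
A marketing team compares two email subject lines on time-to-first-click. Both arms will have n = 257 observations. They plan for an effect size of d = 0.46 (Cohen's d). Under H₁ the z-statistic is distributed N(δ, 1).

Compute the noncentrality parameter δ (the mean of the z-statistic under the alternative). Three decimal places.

δ ≈ 5.214

The noncentrality parameter scales effect size by the design's sample-size factor: δ = d·√(n/2) = 0.46 × √(257/2) = 5.2145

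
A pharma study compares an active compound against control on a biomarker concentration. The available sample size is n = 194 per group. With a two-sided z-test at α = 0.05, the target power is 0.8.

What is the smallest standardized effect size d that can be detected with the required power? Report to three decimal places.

d ≈ 0.284

Required noncentrality: δ = z_{0.025} + z_{0.20} = 1.960 + 0.842 = 2.802.
(The second rejection-region term Φ(−δ − z_{α/2}) is negligible and dropped.)
δ = d·√(n/2) ⇒ d = δ/√(n/2) = 2.802/√(194/2) = 0.2845.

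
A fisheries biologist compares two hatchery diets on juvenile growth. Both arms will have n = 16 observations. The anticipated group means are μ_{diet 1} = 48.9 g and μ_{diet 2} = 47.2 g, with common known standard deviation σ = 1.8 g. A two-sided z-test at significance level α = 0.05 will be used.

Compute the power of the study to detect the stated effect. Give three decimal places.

Power ≈ 0.762

Standardized effect: d = |μ_{diet 1} − μ_{diet 2}| / σ = |48.9 − 47.2| / 1.8 = 0.9444
Noncentrality parameter: λ = d·√(n/2) = 0.9444 × √(16/2) = 2.6713
Two-sided α = 0.05 → critical value z_{0.025} = 1.960.
Power = Φ(λ − 1.960) + Φ(−λ − 1.960) = Φ(0.711) + Φ(-4.631) = 0.7616 + 0.0000 = 0.7616.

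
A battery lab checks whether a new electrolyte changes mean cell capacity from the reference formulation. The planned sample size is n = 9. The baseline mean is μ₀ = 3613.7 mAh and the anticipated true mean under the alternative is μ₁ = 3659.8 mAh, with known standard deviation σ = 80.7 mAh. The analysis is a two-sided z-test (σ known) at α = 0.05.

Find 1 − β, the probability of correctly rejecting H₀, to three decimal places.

Power ≈ 0.403

Standardized effect: d = |μ₁ − μ₀| / σ = |3659.8 − 3613.7| / 80.7 = 0.5713
Noncentrality parameter: δ = d·√n = 0.5713 × √9 = 1.7138
Two-sided α = 0.05 → critical value z_{0.025} = 1.960.
Power = Φ(δ − 1.960) + Φ(−δ − 1.960) = Φ(-0.246) + Φ(-3.674) = 0.4028 + 0.0001 = 0.4029.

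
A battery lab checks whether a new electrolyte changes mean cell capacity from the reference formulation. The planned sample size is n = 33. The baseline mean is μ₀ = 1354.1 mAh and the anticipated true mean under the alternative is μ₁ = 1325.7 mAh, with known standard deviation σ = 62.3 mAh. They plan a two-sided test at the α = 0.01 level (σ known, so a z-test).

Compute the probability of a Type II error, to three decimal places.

Standardized effect: d = |μ₁ − μ₀| / σ = |1325.7 − 1354.1| / 62.3 = 0.4559
Noncentrality parameter: δ = d·√n = 0.4559 × √33 = 2.6187
Two-sided α = 0.01 → critical value z_{0.005} = 2.576.
Power = Φ(δ − 2.576) + Φ(−δ − 2.576) = Φ(0.043) + Φ(-5.195) = 0.5171 + 0.0000 = 0.5171.
Type II error: β = 1 − power = 1 − 0.5171 = 0.4829.

β ≈ 0.483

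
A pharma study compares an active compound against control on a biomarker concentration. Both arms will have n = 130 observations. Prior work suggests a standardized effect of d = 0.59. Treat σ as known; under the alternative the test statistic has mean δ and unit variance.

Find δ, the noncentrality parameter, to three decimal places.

δ ≈ 4.757

δ = d·√(n/2) = 0.59 × √(130/2) = 4.7567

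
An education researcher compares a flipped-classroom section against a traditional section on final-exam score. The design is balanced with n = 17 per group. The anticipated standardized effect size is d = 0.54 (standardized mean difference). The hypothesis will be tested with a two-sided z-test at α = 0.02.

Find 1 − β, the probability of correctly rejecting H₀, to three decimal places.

Power ≈ 0.226

Noncentrality parameter: δ = d·√(n/2) = 0.54 × √(17/2) = 1.5744
Critical value for a two-sided test at α = 0.02: z_{α/2} = 2.326.
Power = Φ(δ − 2.326) + Φ(−δ − 2.326) = Φ(-0.752) + Φ(-3.901) = 0.2260 + 0.0000 = 0.2261.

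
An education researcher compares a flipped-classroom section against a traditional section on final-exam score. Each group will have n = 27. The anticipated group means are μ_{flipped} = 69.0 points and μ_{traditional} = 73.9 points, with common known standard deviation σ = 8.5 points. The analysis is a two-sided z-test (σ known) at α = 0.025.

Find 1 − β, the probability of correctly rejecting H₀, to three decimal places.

Standardized effect: d = |μ_{flipped} − μ_{traditional}| / σ = |69.0 − 73.9| / 8.5 = 0.5765
Noncentrality parameter: δ = d·√(n/2) = 0.5765 × √(27/2) = 2.1181
Critical value for a two-sided test at α = 0.025: z_{α/2} = 2.241.
Power = Φ(δ − 2.241) + Φ(−δ − 2.241) = Φ(-0.123) + Φ(-4.359) = 0.4509 + 0.0000 = 0.4509.

Power ≈ 0.451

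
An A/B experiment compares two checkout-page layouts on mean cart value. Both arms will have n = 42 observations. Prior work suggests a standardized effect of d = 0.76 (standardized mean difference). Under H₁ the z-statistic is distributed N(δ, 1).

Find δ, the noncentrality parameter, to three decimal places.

δ ≈ 3.483

δ = d·√(n/2) = 0.76 × √(42/2) = 3.4828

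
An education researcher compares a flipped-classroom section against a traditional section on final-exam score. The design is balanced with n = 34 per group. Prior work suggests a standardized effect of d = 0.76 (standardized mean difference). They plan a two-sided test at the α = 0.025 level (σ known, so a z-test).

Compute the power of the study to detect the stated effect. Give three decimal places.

Noncentrality parameter: δ = d·√(n/2) = 0.76 × √(34/2) = 3.1336
Critical value for a two-sided test at α = 0.025: z_{α/2} = 2.241.
Power = Φ(δ − 2.241) + Φ(−δ − 2.241) = Φ(0.892) + Φ(-5.375) = 0.8138 + 0.0000 = 0.8138.

Power ≈ 0.814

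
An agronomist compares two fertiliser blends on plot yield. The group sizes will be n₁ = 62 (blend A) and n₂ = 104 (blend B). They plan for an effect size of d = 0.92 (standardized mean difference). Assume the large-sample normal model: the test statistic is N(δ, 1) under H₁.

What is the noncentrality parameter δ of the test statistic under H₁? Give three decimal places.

δ ≈ 5.734

The noncentrality parameter scales effect size by the design's sample-size factor: δ = d / √(1/n₁ + 1/n₂) = 0.92 / √(1/62 + 1/104) = 5.7338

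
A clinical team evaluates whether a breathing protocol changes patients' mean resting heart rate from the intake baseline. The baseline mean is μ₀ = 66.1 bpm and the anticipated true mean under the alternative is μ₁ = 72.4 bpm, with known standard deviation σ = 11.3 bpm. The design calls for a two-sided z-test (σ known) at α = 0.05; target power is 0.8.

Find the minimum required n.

n = 26

Standardized effect: d = |μ₁ − μ₀| / σ = |72.4 − 66.1| / 11.3 = 0.5575
For power 0.8 need Φ(δ − z_{0.025}) = 0.8, so δ = z_{0.025} + z_{0.20} = 1.960 + 0.842 = 2.802.
(For δ > 0 the lower-tail rejection region contributes negligibly to power, so the one-term inversion is standard.)
δ = d·√n ⇒ n = (δ/d)² = (2.802 / 0.5575)² = 25.25.
Rounding up, n = 26.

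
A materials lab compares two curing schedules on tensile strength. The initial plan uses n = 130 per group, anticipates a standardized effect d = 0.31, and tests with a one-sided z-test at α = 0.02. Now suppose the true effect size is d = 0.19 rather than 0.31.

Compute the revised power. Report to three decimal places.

With d = 0.19: δ = d·√(n/2) = 0.19 × √(130/2) = 1.5318. Critical value z_{0.02} = 2.054.
Revised power = Φ(δ − 2.054) = Φ(-0.522) = 0.3009.

Power ≈ 0.301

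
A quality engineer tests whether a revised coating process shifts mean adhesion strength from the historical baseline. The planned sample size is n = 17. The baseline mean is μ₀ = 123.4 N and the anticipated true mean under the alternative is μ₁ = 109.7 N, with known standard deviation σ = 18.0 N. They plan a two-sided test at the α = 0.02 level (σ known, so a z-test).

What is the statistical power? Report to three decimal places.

Standardized effect: d = |μ₁ − μ₀| / σ = |109.7 − 123.4| / 18.0 = 0.7611
Noncentrality parameter: λ = d·√n = 0.7611 × √17 = 3.1381
Two-sided α = 0.02 → critical value z_{0.01} = 2.326.
Power = Φ(λ − 2.326) + Φ(−λ − 2.326) = Φ(0.812) + Φ(-5.464) = 0.7915 + 0.0000 = 0.7915.

Power ≈ 0.792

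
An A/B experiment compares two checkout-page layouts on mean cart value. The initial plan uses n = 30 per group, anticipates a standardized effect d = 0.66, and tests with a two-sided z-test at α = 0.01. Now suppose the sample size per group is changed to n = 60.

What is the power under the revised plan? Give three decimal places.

With n = 60 per group: δ = d·√(n/2) = 0.66 × √(60/2) = 3.6150. Critical value z_{0.005} = 2.576.
Revised power = Φ(δ − 2.576) + Φ(−δ − 2.576) = Φ(1.039) + Φ(-6.191) = 0.8506 + 0.0000 = 0.8506.

Power ≈ 0.851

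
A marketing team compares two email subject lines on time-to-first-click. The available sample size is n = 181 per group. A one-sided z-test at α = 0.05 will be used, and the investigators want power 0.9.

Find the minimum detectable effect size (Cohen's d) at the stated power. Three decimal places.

Need Φ(δ − 1.645) = 0.9, so δ = 1.645 + 1.282 = 2.926.
δ = d·√(n/2) ⇒ d = δ/√(n/2) = 2.926/√(181/2) = 0.3076.

d ≈ 0.308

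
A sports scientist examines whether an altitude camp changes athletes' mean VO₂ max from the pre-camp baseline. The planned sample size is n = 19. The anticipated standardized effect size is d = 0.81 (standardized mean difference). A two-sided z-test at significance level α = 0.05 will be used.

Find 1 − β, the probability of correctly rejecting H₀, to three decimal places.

Noncentrality parameter: λ = d·√n = 0.81 × √19 = 3.5307
Critical value for a two-sided test at α = 0.05: z_{α/2} = 1.960.
Power = Φ(λ − 1.960) + Φ(−λ − 1.960) = Φ(1.571) + Φ(-5.491) = 0.9419 + 0.0000 = 0.9419.

Power ≈ 0.942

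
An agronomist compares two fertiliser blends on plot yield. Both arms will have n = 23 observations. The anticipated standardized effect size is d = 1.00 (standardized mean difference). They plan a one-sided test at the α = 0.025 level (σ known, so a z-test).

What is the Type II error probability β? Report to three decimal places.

Noncentrality parameter: δ = d·√(n/2) = 1.00 × √(23/2) = 3.3912
One-sided α = 0.025 → critical value z_{0.025} = 1.960.
Power = Φ(δ − 1.960) = Φ(1.431) = 0.9238.
Type II error: β = 1 − power = 1 − 0.9238 = 0.0762.

β ≈ 0.076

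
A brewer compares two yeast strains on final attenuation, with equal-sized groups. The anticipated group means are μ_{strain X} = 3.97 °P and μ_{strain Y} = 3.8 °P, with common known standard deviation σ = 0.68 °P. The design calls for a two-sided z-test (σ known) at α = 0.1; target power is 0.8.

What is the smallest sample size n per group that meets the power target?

Standardized effect: d = |μ_{strain X} − μ_{strain Y}| / σ = |3.97 − 3.8| / 0.68 = 0.2500
Set Φ(δ − 1.645) = 0.8; then δ − 1.645 = Φ⁻¹(0.8) = 0.842, giving δ = 2.486.
(For δ > 0 the lower-tail rejection region contributes negligibly to power, so the one-term inversion is standard.)
δ = d·√(n/2) ⇒ n = 2(δ/d)² = 2 × (2.486 / 0.2500)² = 197.84.
Round up to the next whole unit.

n = 198 per group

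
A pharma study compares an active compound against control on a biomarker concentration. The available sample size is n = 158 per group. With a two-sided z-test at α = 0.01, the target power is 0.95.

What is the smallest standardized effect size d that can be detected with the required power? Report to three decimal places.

Need Φ(δ − 2.576) = 0.95, so δ = 2.576 + 1.645 = 4.221.
(The second rejection-region term Φ(−δ − z_{α/2}) is negligible and dropped.)
δ = d·√(n/2) ⇒ d = δ/√(n/2) = 4.221/√(158/2) = 0.4749.

d ≈ 0.475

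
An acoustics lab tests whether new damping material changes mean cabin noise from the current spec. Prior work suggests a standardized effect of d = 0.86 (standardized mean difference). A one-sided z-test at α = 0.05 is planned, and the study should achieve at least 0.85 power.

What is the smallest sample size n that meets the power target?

n = 10

For power 0.85 need Φ(δ − z_{0.05}) = 0.85, so δ = z_{0.05} + z_{0.15} = 1.645 + 1.036 = 2.681.
δ = d·√n ⇒ n = (δ/d)² = (2.681 / 0.86)² = 9.72.
Round up to the next whole unit.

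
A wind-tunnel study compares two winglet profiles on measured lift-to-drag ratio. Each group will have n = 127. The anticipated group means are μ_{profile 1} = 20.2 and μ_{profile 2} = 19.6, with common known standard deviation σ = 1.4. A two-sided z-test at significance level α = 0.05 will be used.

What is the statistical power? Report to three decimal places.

Power ≈ 0.927

Standardized effect: d = |μ_{profile 1} − μ_{profile 2}| / σ = |20.2 − 19.6| / 1.4 = 0.4286
Noncentrality parameter: δ = d·√(n/2) = 0.4286 × √(127/2) = 3.4152
Critical value for a two-sided test at α = 0.05: z_{α/2} = 1.960.
Power = Φ(δ − 1.960) + Φ(−δ − 1.960) = Φ(1.455) + Φ(-5.375) = 0.9272 + 0.0000 = 0.9272.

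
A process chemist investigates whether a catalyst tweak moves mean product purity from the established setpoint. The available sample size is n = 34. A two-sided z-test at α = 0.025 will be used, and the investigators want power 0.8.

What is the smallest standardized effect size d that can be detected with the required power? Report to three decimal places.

Required noncentrality: δ = z_{0.0125} + z_{0.20} = 2.241 + 0.842 = 3.083.
(The second rejection-region term Φ(−δ − z_{α/2}) is negligible and dropped.)
δ = d·√n ⇒ d = δ/√n = 3.083/√34 = 0.5287.

d ≈ 0.529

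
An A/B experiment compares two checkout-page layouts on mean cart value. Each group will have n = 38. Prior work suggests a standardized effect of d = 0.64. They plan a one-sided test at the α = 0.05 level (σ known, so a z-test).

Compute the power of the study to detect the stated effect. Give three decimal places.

Power ≈ 0.874

Noncentrality parameter: δ = d·√(n/2) = 0.64 × √(38/2) = 2.7897
One-sided α = 0.05 → critical value z_{0.05} = 1.645.
Power = Φ(δ − 1.645) = Φ(1.145) = 0.8739.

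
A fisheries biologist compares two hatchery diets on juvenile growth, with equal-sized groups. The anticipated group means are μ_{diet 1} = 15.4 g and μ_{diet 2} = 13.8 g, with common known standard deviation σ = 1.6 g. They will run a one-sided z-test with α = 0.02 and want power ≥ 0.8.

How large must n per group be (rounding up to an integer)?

Standardized effect: d = |μ_{diet 1} − μ_{diet 2}| / σ = |15.4 − 13.8| / 1.6 = 1.0000
For power 0.8 need Φ(δ − z_{0.02}) = 0.8, so δ = z_{0.02} + z_{0.20} = 2.054 + 0.842 = 2.895.
δ = d·√(n/2) ⇒ n = 2(δ/d)² = 2 × (2.895 / 1.0000)² = 16.77.
Rounding up, n = 17 per group.

n = 17 per group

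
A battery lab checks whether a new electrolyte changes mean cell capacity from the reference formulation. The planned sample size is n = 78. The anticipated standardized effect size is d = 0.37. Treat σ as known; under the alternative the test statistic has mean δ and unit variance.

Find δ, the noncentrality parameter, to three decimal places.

δ = d·√n = 0.37 × √78 = 3.2678

δ ≈ 3.268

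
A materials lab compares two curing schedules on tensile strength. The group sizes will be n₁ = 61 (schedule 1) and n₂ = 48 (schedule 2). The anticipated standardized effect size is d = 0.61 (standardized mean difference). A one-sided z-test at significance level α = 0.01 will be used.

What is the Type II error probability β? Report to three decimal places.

Noncentrality parameter: δ = d / √(1/n₁ + 1/n₂) = 0.61 / √(1/61 + 1/48) = 3.1616
Critical value for a one-sided test at α = 0.01: z_α = 2.326.
Power = P(Z > 2.326 − δ) = Φ(0.835) = 0.7982.
Type II error: β = 1 − power = 1 − 0.7982 = 0.2018.

β ≈ 0.202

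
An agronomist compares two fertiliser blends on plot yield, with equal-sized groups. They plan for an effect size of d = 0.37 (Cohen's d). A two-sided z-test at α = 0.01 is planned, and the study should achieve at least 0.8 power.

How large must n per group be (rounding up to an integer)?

n = 171 per group

Set Φ(δ − 2.576) = 0.8; then δ − 2.576 = Φ⁻¹(0.8) = 0.842, giving δ = 3.417.
(The Φ(−δ − z_{α/2}) term is vanishingly small for δ > 0 and is dropped in the standard sample-size formula.)
δ = d·√(n/2) ⇒ n = 2(δ/d)² = 2 × (3.417 / 0.37)² = 170.62.
Round up to the next whole unit.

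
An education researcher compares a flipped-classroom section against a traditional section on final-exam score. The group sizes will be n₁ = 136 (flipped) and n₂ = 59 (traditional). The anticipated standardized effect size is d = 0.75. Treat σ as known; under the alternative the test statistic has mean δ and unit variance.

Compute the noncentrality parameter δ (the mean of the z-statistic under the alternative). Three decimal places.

δ ≈ 4.811

δ = d / √(1/n₁ + 1/n₂) = 0.75 / √(1/136 + 1/59) = 4.8110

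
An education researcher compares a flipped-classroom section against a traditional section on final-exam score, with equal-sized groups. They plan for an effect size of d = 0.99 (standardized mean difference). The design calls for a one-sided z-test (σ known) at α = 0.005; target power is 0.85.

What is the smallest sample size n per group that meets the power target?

Set Φ(δ − 2.576) = 0.85; then δ − 2.576 = Φ⁻¹(0.85) = 1.036, giving δ = 3.612.
δ = d·√(n/2) ⇒ n = 2(δ/d)² = 2 × (3.612 / 0.99)² = 26.63.
Round up to the next whole unit.

n = 27 per group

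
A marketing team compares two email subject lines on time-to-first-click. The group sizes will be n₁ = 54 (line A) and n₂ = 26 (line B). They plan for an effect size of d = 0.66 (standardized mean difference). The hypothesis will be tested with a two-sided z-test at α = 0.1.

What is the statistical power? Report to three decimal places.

Power ≈ 0.869

Noncentrality parameter: δ = d / √(1/n₁ + 1/n₂) = 0.66 / √(1/54 + 1/26) = 2.7649
Critical value for a two-sided test at α = 0.1: z_{α/2} = 1.645.
Power = Φ(δ − 1.645) + Φ(−δ − 1.645) = Φ(1.120) + Φ(-4.410) = 0.8687 + 0.0000 = 0.8687.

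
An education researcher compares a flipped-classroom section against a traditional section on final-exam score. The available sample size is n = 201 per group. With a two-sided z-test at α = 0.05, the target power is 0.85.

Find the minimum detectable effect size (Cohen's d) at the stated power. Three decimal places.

Required noncentrality: δ = z_{0.025} + z_{0.15} = 1.960 + 1.036 = 2.996.
(Lower-tail contribution to power is negligible for δ > 0.)
δ = d·√(n/2) ⇒ d = δ/√(n/2) = 2.996/√(201/2) = 0.2989.

d ≈ 0.299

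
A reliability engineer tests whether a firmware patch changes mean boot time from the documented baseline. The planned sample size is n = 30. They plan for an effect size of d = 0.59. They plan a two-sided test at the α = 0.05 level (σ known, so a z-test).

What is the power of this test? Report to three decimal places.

Noncentrality parameter: δ = d·√n = 0.59 × √30 = 3.2316
Critical value for a two-sided test at α = 0.05: z_{α/2} = 1.960.
Power = Φ(δ − 1.960) + Φ(−δ − 1.960) = Φ(1.272) + Φ(-5.192) = 0.8982 + 0.0000 = 0.8982.

Power ≈ 0.898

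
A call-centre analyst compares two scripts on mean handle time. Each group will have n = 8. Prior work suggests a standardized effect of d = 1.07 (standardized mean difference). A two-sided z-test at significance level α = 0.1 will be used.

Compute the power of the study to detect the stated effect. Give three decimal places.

Power ≈ 0.690

Noncentrality parameter: δ = d·√(n/2) = 1.07 × √(8/2) = 2.1400
Critical value for a two-sided test at α = 0.1: z_{α/2} = 1.645.
Power = Φ(δ − 1.645) + Φ(−δ − 1.645) = Φ(0.495) + Φ(-3.785) = 0.6898 + 0.0001 = 0.6898.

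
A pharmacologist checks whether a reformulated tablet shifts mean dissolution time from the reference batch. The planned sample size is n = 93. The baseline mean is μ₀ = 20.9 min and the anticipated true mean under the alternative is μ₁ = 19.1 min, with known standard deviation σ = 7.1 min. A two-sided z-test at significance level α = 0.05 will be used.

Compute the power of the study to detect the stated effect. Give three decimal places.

Standardized effect: d = |μ₁ − μ₀| / σ = |19.1 − 20.9| / 7.1 = 0.2535
Noncentrality parameter: δ = d·√n = 0.2535 × √93 = 2.4449
Critical value for a two-sided test at α = 0.05: z_{α/2} = 1.960.
Power = Φ(δ − 1.960) + Φ(−δ − 1.960) = Φ(0.485) + Φ(-4.405) = 0.6861 + 0.0000 = 0.6861.

Power ≈ 0.686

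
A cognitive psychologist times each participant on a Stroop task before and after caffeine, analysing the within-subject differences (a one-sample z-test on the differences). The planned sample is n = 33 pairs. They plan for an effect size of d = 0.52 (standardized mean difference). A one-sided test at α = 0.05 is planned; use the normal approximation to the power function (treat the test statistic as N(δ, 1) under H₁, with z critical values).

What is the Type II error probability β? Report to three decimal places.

β ≈ 0.090

Noncentrality parameter: δ = d·√n = 0.52 × √33 = 2.9872
One-sided α = 0.05 → critical value z_{0.05} = 1.645.
Power = P(Z > 1.645 − δ) = Φ(1.342) = 0.9103.
Type II error: β = 1 − power = 1 − 0.9103 = 0.0897.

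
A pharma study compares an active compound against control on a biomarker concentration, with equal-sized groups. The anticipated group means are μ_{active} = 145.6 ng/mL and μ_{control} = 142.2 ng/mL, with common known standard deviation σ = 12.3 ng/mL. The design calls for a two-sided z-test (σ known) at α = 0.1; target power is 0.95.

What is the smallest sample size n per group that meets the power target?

n = 284 per group

Standardized effect: d = |μ_{active} − μ_{control}| / σ = |145.6 − 142.2| / 12.3 = 0.2764
For power 0.95 need Φ(δ − z_{0.05}) = 0.95, so δ = z_{0.05} + z_{0.05} = 1.645 + 1.645 = 3.290.
(For δ > 0 the lower-tail rejection region contributes negligibly to power, so the one-term inversion is standard.)
δ = d·√(n/2) ⇒ n = 2(δ/d)² = 2 × (3.290 / 0.2764)² = 283.27.
Round up to the next whole unit.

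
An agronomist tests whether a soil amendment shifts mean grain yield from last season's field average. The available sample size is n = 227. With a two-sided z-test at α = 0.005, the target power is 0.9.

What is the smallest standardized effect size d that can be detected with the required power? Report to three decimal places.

Need Φ(δ − 2.807) = 0.9, so δ = 2.807 + 1.282 = 4.089.
(The second rejection-region term Φ(−δ − z_{α/2}) is negligible and dropped.)
δ = d·√n ⇒ d = δ/√n = 4.089/√227 = 0.2714.

d ≈ 0.271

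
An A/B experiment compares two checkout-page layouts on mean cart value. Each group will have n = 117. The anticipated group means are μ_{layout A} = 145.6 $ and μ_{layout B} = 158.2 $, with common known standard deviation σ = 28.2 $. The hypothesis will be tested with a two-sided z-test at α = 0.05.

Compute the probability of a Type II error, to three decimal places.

Standardized effect: d = |μ_{layout A} − μ_{layout B}| / σ = |145.6 − 158.2| / 28.2 = 0.4468
Noncentrality parameter: δ = d·√(n/2) = 0.4468 × √(117/2) = 3.4174
Critical value for a two-sided test at α = 0.05: z_{α/2} = 1.960.
Power = Φ(δ − 1.960) + Φ(−δ − 1.960) = Φ(1.457) + Φ(-5.377) = 0.9275 + 0.0000 = 0.9275.
Type II error: β = 1 − power = 1 − 0.9275 = 0.0725.

β ≈ 0.072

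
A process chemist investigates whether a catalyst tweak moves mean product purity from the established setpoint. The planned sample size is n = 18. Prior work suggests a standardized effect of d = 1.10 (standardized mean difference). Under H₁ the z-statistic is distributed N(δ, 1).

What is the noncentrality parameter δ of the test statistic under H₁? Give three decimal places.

δ ≈ 4.667

δ = d·√n = 1.10 × √18 = 4.6669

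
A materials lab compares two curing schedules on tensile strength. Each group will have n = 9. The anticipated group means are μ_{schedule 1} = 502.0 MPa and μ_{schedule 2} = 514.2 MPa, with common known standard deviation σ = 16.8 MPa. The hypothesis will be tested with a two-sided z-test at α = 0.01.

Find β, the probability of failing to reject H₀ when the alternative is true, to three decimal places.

β ≈ 0.850

Standardized effect: d = |μ_{schedule 1} − μ_{schedule 2}| / σ = |502.0 − 514.2| / 16.8 = 0.7262
Noncentrality parameter: δ = d·√(n/2) = 0.7262 × √(9/2) = 1.5405
Critical value for a two-sided test at α = 0.01: z_{α/2} = 2.576.
Power = Φ(δ − 2.576) + Φ(−δ − 2.576) = Φ(-1.035) + Φ(-4.116) = 0.1503 + 0.0000 = 0.1503.
Type II error: β = 1 − power = 1 − 0.1503 = 0.8497.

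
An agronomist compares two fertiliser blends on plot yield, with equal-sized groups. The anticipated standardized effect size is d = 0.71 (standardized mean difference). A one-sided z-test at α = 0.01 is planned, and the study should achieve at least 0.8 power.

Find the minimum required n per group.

n = 40 per group

For power 0.8 need Φ(δ − z_{0.01}) = 0.8, so δ = z_{0.01} + z_{0.20} = 2.326 + 0.842 = 3.168.
δ = d·√(n/2) ⇒ n = 2(δ/d)² = 2 × (3.168 / 0.71)² = 39.82.
Round up to the next whole unit.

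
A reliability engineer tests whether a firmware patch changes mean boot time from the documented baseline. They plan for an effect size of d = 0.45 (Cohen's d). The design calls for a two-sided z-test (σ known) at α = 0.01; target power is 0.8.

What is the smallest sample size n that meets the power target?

For power 0.8 need Φ(δ − z_{0.005}) = 0.8, so δ = z_{0.005} + z_{0.20} = 2.576 + 0.842 = 3.417.
(For δ > 0 the lower-tail rejection region contributes negligibly to power, so the one-term inversion is standard.)
δ = d·√n ⇒ n = (δ/d)² = (3.417 / 0.45)² = 57.67.
Round up to the next whole unit.

n = 58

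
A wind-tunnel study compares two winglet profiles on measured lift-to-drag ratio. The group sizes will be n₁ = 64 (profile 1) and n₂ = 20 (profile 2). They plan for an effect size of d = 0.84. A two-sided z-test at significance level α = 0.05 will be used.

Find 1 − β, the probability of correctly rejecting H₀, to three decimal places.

Noncentrality parameter: δ = d / √(1/n₁ + 1/n₂) = 0.84 / √(1/64 + 1/20) = 3.2790
Two-sided α = 0.05 → critical value z_{0.025} = 1.960.
Power = Φ(δ − 1.960) + Φ(−δ − 1.960) = Φ(1.319) + Φ(-5.239) = 0.9064 + 0.0000 = 0.9064.

Power ≈ 0.906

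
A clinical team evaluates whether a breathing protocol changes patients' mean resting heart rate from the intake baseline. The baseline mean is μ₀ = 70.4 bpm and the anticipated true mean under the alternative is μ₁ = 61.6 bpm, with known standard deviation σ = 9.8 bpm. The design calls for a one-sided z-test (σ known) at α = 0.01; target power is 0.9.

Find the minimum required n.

n = 17

Standardized effect: d = |μ₁ − μ₀| / σ = |61.6 − 70.4| / 9.8 = 0.8980
Set Φ(δ − 2.326) = 0.9; then δ − 2.326 = Φ⁻¹(0.9) = 1.282, giving δ = 3.608.
δ = d·√n ⇒ n = (δ/d)² = (3.608 / 0.8980)² = 16.14.
Round up to the next whole unit.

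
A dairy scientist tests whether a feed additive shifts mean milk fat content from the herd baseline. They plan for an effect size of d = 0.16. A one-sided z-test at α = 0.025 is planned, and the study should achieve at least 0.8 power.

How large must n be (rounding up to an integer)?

Set Φ(δ − 1.960) = 0.8; then δ − 1.960 = Φ⁻¹(0.8) = 0.842, giving δ = 2.802.
δ = d·√n ⇒ n = (δ/d)² = (2.802 / 0.16)² = 306.60.
Rounding up, n = 307.

n = 307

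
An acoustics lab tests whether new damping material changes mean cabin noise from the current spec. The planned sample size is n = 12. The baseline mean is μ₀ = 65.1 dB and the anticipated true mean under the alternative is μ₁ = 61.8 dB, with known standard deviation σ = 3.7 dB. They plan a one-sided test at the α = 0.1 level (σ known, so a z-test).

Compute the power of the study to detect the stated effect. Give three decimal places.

Power ≈ 0.965

Standardized effect: d = |μ₁ − μ₀| / σ = |61.8 − 65.1| / 3.7 = 0.8919
Noncentrality parameter: δ = d·√n = 0.8919 × √12 = 3.0896
Critical value for a one-sided test at α = 0.1: z_α = 1.282.
Power = P(Z > 1.282 − δ) = Φ(1.808) = 0.9647.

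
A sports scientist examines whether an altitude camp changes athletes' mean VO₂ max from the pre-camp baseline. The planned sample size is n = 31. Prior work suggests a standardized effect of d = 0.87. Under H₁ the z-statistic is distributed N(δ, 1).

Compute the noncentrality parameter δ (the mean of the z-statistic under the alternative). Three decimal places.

δ ≈ 4.844

δ = d·√n = 0.87 × √31 = 4.8440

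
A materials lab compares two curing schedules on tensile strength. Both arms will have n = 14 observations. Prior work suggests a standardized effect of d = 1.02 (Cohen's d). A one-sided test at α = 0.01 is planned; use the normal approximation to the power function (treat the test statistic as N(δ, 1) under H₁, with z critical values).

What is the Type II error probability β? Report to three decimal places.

Noncentrality parameter: δ = d·√(n/2) = 1.02 × √(14/2) = 2.6987
One-sided α = 0.01 → critical value z_{0.01} = 2.326.
Power = P(Z > 2.326 − δ) = Φ(0.372) = 0.6452.
Type II error: β = 1 − power = 1 − 0.6452 = 0.3548.

β ≈ 0.355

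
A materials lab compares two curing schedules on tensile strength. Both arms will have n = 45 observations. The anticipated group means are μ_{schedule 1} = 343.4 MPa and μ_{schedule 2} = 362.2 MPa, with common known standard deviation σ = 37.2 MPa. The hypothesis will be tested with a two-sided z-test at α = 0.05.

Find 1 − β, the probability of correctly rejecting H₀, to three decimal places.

Standardized effect: d = |μ_{schedule 1} − μ_{schedule 2}| / σ = |343.4 − 362.2| / 37.2 = 0.5054
Noncentrality parameter: δ = d·√(n/2) = 0.5054 × √(45/2) = 2.3972
Two-sided α = 0.05 → critical value z_{0.025} = 1.960.
Power = Φ(δ − 1.960) + Φ(−δ − 1.960) = Φ(0.437) + Φ(-4.357) = 0.6690 + 0.0000 = 0.6690.

Power ≈ 0.669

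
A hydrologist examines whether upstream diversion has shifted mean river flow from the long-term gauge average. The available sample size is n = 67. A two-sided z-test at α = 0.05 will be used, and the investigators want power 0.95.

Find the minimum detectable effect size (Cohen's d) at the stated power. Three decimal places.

Need Φ(δ − 1.960) = 0.95, so δ = 1.960 + 1.645 = 3.605.
(Lower-tail contribution to power is negligible for δ > 0.)
δ = d·√n ⇒ d = δ/√n = 3.605/√67 = 0.4404.

d ≈ 0.440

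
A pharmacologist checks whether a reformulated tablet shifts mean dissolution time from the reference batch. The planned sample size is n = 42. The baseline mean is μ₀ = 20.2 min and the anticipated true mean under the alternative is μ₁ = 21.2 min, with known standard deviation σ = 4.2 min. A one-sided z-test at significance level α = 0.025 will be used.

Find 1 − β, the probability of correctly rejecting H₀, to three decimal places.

Standardized effect: d = |μ₁ − μ₀| / σ = |21.2 − 20.2| / 4.2 = 0.2381
Noncentrality parameter: δ = d·√n = 0.2381 × √42 = 1.5430
Critical value for a one-sided test at α = 0.025: z_α = 1.960.
Power = P(Z > 1.960 − δ) = Φ(-0.417) = 0.3384.

Power ≈ 0.338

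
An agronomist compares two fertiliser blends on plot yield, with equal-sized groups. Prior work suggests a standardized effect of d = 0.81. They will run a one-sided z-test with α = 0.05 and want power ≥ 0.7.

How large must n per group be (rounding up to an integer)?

Set Φ(δ − 1.645) = 0.7; then δ − 1.645 = Φ⁻¹(0.7) = 0.524, giving δ = 2.169.
δ = d·√(n/2) ⇒ n = 2(δ/d)² = 2 × (2.169 / 0.81)² = 14.34.
Round up to the next whole unit.

n = 15 per group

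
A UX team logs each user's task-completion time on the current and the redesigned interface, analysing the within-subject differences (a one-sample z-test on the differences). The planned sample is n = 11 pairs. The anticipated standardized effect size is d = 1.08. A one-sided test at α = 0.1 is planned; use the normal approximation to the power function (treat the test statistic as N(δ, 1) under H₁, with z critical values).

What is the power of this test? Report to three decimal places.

Noncentrality parameter: δ = d·√n = 1.08 × √11 = 3.5820
Critical value for a one-sided test at α = 0.1: z_α = 1.282.
Power = P(Z > 1.282 − δ) = Φ(2.300) = 0.9893.

Power ≈ 0.989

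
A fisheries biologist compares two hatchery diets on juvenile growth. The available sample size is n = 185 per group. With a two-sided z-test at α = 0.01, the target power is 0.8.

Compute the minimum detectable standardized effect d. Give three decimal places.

d ≈ 0.355

Required noncentrality: δ = z_{0.005} + z_{0.20} = 2.576 + 0.842 = 3.417.
(The second rejection-region term Φ(−δ − z_{α/2}) is negligible and dropped.)
δ = d·√(n/2) ⇒ d = δ/√(n/2) = 3.417/√(185/2) = 0.3553.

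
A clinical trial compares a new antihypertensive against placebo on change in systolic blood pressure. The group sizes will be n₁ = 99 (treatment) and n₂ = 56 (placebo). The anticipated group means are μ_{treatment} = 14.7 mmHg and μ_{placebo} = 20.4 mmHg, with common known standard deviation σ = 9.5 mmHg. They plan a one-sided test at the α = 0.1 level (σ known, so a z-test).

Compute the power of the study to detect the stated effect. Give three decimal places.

Power ≈ 0.989

Standardized effect: d = |μ_{treatment} − μ_{placebo}| / σ = |14.7 − 20.4| / 9.5 = 0.6000
Noncentrality parameter: δ = d / √(1/n₁ + 1/n₂) = 0.6000 / √(1/99 + 1/56) = 3.5884
One-sided α = 0.1 → critical value z_{0.1} = 1.282.
Power = P(Z > 1.282 − δ) = Φ(2.307) = 0.9895.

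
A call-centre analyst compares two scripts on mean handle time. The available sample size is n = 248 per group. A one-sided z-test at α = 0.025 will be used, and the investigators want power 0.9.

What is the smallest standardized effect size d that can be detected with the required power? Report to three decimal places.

d ≈ 0.291

Required noncentrality: δ = z_{0.025} + z_{0.10} = 1.960 + 1.282 = 3.242.
δ = d·√(n/2) ⇒ d = δ/√(n/2) = 3.242/√(248/2) = 0.2911.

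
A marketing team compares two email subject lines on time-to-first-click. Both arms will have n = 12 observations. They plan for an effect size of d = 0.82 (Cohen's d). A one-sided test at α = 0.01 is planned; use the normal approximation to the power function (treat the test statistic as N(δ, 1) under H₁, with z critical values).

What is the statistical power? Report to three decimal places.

Noncentrality parameter: δ = d·√(n/2) = 0.82 × √(12/2) = 2.0086
One-sided α = 0.01 → critical value z_{0.01} = 2.326.
Power = Φ(δ − 2.326) = Φ(-0.318) = 0.3753.

Power ≈ 0.375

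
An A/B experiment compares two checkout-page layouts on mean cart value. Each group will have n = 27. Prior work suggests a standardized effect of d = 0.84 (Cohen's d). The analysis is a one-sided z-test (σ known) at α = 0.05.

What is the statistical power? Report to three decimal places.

Noncentrality parameter: λ = d·√(n/2) = 0.84 × √(27/2) = 3.0864
One-sided α = 0.05 → critical value z_{0.05} = 1.645.
Power = P(Z > 1.645 − λ) = Φ(1.442) = 0.9253.

Power ≈ 0.925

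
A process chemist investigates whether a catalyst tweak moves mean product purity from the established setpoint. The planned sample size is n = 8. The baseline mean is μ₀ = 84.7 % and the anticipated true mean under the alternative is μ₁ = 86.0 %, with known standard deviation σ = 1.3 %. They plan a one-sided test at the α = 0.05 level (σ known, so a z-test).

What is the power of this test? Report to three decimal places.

Standardized effect: d = |μ₁ − μ₀| / σ = |86.0 − 84.7| / 1.3 = 1.0000
Noncentrality parameter: δ = d·√n = 1.0000 × √8 = 2.8284
Critical value for a one-sided test at α = 0.05: z_α = 1.645.
Power = Φ(δ − 1.645) = Φ(1.184) = 0.8817.

Power ≈ 0.882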